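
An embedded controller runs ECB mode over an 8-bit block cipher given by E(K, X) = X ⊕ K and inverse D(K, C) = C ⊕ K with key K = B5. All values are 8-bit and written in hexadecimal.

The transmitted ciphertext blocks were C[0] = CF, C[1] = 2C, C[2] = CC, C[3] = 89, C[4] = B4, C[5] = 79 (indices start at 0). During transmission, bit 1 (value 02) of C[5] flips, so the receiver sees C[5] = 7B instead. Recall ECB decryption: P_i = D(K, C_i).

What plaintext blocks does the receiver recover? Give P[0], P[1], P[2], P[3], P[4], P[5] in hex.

P[0] = 7A, P[1] = 99, P[2] = 79, P[3] = 3C, P[4] = 01, P[5] = CE

Only C[5] changed, to 7B. In ECB, a change in C_i affects only P_i. Decrypting the received ciphertext:
P[0]: D(K, CF) = 7A.
P[1]: D(K, 2C) = 99.
P[2]: D(K, CC) = 79.
P[3]: D(K, 89) = 3C.
P[4]: D(K, B4) = 01.
P[5]: D(K, 7B) = CE.
Blocks that differ from the original plaintext: P[5].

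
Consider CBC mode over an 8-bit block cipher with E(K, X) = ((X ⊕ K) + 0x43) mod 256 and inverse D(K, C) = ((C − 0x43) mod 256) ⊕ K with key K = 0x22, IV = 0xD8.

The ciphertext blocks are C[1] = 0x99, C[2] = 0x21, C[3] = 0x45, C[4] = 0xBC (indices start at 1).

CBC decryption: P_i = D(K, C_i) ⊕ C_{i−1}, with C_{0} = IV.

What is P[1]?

P[1] = 0xAC

P[1]: D(K, 0x99) = 0x74; 0x74 ⊕ 0xD8 = 0xAC.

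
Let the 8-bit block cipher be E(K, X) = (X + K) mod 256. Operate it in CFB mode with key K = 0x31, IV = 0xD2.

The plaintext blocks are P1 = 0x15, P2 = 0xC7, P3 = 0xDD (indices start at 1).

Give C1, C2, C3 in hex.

CFB encryption: C_i = P_i ⊕ E(K, C_{i−1}), with C_{0} = IV.
C1: E(K, 0xD2) = 0x03; 0x15 ⊕ 0x03 = 0x16.
C2: E(K, 0x16) = 0x47; 0xC7 ⊕ 0x47 = 0x80.
C3: E(K, 0x80) = 0xB1; 0xDD ⊕ 0xB1 = 0x6C.

C1 = 0x16, C2 = 0x80, C3 = 0x6C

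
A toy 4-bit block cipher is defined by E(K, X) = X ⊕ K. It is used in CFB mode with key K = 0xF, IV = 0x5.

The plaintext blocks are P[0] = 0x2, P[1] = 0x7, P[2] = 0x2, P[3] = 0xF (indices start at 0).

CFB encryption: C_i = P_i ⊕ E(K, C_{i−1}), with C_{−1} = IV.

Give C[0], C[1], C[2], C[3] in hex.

C[0] = 0x8, C[1] = 0x0, C[2] = 0xD, C[3] = 0xD

C[0]: E(K, 0x5) = 0xA; 0x2 ⊕ 0xA = 0x8.
C[1]: E(K, 0x8) = 0x7; 0x7 ⊕ 0x7 = 0x0.
C[2]: E(K, 0x0) = 0xF; 0x2 ⊕ 0xF = 0xD.
C[3]: E(K, 0xD) = 0x2; 0xF ⊕ 0x2 = 0xD.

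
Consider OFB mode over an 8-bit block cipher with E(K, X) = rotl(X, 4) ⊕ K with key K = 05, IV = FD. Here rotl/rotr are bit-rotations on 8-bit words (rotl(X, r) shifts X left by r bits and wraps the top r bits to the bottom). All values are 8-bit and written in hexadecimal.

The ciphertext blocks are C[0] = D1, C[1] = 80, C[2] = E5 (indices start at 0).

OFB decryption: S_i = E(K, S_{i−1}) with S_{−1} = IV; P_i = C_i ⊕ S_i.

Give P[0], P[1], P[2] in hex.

P[0]: S = E(K, FD) = DA; D1 ⊕ DA = 0B.
P[1]: S = E(K, DA) = A8; 80 ⊕ A8 = 28.
P[2]: S = E(K, A8) = 8F; E5 ⊕ 8F = 6A.

P[0] = 0B, P[1] = 28, P[2] = 6A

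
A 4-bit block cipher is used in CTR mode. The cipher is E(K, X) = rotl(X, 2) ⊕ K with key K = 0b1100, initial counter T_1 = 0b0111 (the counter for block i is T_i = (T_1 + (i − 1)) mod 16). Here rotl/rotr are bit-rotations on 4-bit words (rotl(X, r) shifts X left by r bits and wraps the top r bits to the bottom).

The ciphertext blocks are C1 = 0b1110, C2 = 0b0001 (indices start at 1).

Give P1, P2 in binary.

P1 = 0b1111, P2 = 0b1111

CTR decryption: S_i = E(K, T_i) where T_i is the counter for block i; P_i = C_i ⊕ S_i.
P1: T = 0b0111, S = E(K, T) = 0b0001; 0b1110 ⊕ 0b0001 = 0b1111.
P2: T = 0b1000, S = E(K, T) = 0b1110; 0b0001 ⊕ 0b1110 = 0b1111.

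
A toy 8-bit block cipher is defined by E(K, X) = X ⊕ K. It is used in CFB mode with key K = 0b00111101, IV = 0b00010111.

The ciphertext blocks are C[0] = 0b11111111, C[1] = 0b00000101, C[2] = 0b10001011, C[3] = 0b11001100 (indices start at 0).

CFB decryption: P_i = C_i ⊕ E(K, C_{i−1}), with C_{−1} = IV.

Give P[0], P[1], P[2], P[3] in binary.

P[0] = 0b11010101, P[1] = 0b11000111, P[2] = 0b10110011, P[3] = 0b01111010

P[0]: E(K, 0b00010111) = 0b00101010; 0b11111111 ⊕ 0b00101010 = 0b11010101.
P[1]: E(K, 0b11111111) = 0b11000010; 0b00000101 ⊕ 0b11000010 = 0b11000111.
P[2]: E(K, 0b00000101) = 0b00111000; 0b10001011 ⊕ 0b00111000 = 0b10110011.
P[3]: E(K, 0b10001011) = 0b10110110; 0b11001100 ⊕ 0b10110110 = 0b01111010.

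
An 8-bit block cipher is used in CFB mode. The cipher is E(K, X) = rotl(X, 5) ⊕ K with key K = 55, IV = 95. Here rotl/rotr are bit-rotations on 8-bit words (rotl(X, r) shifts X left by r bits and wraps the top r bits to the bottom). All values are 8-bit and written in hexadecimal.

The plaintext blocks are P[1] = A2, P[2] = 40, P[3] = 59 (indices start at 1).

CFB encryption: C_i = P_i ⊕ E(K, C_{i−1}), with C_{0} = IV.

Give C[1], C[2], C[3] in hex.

C[1]: E(K, 95) = E7; A2 ⊕ E7 = 45.
C[2]: E(K, 45) = FD; 40 ⊕ FD = BD.
C[3]: E(K, BD) = E2; 59 ⊕ E2 = BB.

C[1] = 45, C[2] = BD, C[3] = BB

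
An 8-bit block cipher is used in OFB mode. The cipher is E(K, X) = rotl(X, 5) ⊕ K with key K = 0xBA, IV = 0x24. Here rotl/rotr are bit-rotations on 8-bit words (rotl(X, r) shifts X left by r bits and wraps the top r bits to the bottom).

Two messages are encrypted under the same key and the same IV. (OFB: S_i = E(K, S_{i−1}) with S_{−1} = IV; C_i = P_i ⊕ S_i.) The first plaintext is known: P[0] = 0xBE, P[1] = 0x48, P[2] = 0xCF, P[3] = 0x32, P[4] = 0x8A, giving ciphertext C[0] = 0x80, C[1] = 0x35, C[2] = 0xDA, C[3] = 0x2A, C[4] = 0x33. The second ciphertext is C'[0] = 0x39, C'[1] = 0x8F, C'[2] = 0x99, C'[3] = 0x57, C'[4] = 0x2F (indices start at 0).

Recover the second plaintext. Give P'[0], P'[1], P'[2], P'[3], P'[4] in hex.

P'[0] = 0x07, P'[1] = 0xF2, P'[2] = 0x8C, P'[3] = 0x4F, P'[4] = 0x96

In OFB with a reused IV, both messages share the same keystream S_i, so C_i ⊕ C'_i = P_i ⊕ P'_i and thus P'_i = P_i ⊕ C_i ⊕ C'_i.
P'[0]: 0xBE ⊕ 0x80 ⊕ 0x39 = 0x07.
P'[1]: 0x48 ⊕ 0x35 ⊕ 0x8F = 0xF2.
P'[2]: 0xCF ⊕ 0xDA ⊕ 0x99 = 0x8C.
P'[3]: 0x32 ⊕ 0x2A ⊕ 0x57 = 0x4F.
P'[4]: 0x8A ⊕ 0x33 ⊕ 0x2F = 0x96.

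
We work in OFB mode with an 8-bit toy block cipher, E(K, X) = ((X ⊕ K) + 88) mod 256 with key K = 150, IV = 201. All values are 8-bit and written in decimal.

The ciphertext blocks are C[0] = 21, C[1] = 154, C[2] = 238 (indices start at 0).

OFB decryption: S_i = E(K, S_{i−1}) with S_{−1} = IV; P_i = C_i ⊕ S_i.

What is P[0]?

P[0] = 162

P[0]: S = E(K, 201) = 183; 21 ⊕ 183 = 162.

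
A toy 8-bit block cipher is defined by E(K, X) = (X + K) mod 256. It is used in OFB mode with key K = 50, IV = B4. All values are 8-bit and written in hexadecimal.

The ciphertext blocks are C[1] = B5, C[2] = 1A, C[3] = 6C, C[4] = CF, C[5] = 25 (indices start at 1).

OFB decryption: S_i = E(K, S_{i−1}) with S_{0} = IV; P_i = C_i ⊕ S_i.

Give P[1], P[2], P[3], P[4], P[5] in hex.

P[1] = B1, P[2] = 4E, P[3] = C8, P[4] = 3B, P[5] = 61

P[1]: S = E(K, B4) = 04; B5 ⊕ 04 = B1.
P[2]: S = E(K, 04) = 54; 1A ⊕ 54 = 4E.
P[3]: S = E(K, 54) = A4; 6C ⊕ A4 = C8.
P[4]: S = E(K, A4) = F4; CF ⊕ F4 = 3B.
P[5]: S = E(K, F4) = 44; 25 ⊕ 44 = 61.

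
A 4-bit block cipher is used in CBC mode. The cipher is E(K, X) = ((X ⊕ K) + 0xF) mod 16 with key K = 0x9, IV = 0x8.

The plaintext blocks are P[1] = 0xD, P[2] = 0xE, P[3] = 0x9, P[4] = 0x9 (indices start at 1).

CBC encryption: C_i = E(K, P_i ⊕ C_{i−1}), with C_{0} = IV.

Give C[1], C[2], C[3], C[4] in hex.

C[1] = 0xB, C[2] = 0xB, C[3] = 0xA, C[4] = 0x9

C[1]: P[1] ⊕ 0x8 = 0x5; E(K, 0x5) = 0xB.
C[2]: P[2] ⊕ 0xB = 0x5; E(K, 0x5) = 0xB.
C[3]: P[3] ⊕ 0xB = 0x2; E(K, 0x2) = 0xA.
C[4]: P[4] ⊕ 0xA = 0x3; E(K, 0x3) = 0x9.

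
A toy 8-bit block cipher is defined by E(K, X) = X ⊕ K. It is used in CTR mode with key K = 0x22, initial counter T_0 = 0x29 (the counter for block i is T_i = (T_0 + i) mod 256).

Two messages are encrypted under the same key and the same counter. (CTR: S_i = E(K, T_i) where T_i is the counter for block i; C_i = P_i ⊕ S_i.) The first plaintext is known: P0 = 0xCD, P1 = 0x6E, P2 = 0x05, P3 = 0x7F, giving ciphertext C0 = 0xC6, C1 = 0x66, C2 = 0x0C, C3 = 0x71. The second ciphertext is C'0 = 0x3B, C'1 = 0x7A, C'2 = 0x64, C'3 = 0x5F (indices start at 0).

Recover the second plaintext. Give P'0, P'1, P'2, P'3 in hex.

In CTR with a reused counter, both messages share the same keystream S_i, so C_i ⊕ C'_i = P_i ⊕ P'_i and thus P'_i = P_i ⊕ C_i ⊕ C'_i.
P'0: 0xCD ⊕ 0xC6 ⊕ 0x3B = 0x30.
P'1: 0x6E ⊕ 0x66 ⊕ 0x7A = 0x72.
P'2: 0x05 ⊕ 0x0C ⊕ 0x64 = 0x6D.
P'3: 0x7F ⊕ 0x71 ⊕ 0x5F = 0x51.

P'0 = 0x30, P'1 = 0x72, P'2 = 0x6D, P'3 = 0x51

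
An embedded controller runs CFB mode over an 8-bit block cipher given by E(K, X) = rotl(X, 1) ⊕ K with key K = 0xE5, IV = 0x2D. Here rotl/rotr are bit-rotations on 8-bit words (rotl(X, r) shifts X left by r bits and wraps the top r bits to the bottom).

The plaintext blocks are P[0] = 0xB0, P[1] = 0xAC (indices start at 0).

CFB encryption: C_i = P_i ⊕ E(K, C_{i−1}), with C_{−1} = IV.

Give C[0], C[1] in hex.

C[0] = 0x0F, C[1] = 0x57

C[0]: E(K, 0x2D) = 0xBF; 0xB0 ⊕ 0xBF = 0x0F.
C[1]: E(K, 0x0F) = 0xFB; 0xAC ⊕ 0xFB = 0x57.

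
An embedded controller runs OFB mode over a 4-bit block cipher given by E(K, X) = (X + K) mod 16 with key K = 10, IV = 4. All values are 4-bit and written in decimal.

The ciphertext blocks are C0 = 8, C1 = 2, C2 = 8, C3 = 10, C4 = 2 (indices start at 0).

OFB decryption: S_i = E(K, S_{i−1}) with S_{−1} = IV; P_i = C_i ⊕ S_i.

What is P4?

P0: S = E(K, 4) = 14; 8 ⊕ 14 = 6.
P1: S = E(K, 14) = 8; 2 ⊕ 8 = 10.
P2: S = E(K, 8) = 2; 8 ⊕ 2 = 10.
P3: S = E(K, 2) = 12; 10 ⊕ 12 = 6.
P4: S = E(K, 12) = 6; 2 ⊕ 6 = 4.

P4 = 4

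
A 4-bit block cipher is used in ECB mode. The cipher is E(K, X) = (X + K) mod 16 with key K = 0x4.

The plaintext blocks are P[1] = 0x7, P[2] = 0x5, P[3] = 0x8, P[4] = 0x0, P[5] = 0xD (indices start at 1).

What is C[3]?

ECB encryption: C_i = E(K, P_i).
C[3]: E(K, 0x8) = 0xC.

C[3] = 0xC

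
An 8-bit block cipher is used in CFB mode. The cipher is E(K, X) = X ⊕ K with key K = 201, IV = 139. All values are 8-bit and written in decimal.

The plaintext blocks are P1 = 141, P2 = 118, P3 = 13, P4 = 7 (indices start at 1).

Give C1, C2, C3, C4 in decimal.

C1 = 207, C2 = 112, C3 = 180, C4 = 122

CFB encryption: C_i = P_i ⊕ E(K, C_{i−1}), with C_{0} = IV.
C1: E(K, 139) = 66; 141 ⊕ 66 = 207.
C2: E(K, 207) = 6; 118 ⊕ 6 = 112.
C3: E(K, 112) = 185; 13 ⊕ 185 = 180.
C4: E(K, 180) = 125; 7 ⊕ 125 = 122.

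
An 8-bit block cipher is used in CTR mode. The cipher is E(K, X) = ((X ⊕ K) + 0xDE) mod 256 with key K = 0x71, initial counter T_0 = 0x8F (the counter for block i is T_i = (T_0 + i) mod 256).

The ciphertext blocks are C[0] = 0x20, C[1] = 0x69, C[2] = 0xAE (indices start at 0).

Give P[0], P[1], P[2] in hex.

P[0] = 0xFC, P[1] = 0xD6, P[2] = 0x10

CTR decryption: S_i = E(K, T_i) where T_i is the counter for block i; P_i = C_i ⊕ S_i.
P[0]: T = 0x8F, S = E(K, T) = 0xDC; 0x20 ⊕ 0xDC = 0xFC.
P[1]: T = 0x90, S = E(K, T) = 0xBF; 0x69 ⊕ 0xBF = 0xD6.
P[2]: T = 0x91, S = E(K, T) = 0xBE; 0xAE ⊕ 0xBE = 0x10.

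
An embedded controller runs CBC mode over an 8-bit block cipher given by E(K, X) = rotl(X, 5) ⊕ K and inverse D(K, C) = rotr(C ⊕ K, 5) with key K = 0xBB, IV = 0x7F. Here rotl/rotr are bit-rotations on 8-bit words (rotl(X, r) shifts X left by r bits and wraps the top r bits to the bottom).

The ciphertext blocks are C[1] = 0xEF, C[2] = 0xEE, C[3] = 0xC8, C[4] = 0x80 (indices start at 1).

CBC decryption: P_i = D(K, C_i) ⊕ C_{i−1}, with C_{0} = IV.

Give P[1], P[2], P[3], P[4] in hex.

P[1]: D(K, 0xEF) = 0xA2; 0xA2 ⊕ 0x7F = 0xDD.
P[2]: D(K, 0xEE) = 0xAA; 0xAA ⊕ 0xEF = 0x45.
P[3]: D(K, 0xC8) = 0x9B; 0x9B ⊕ 0xEE = 0x75.
P[4]: D(K, 0x80) = 0xD9; 0xD9 ⊕ 0xC8 = 0x11.

P[1] = 0xDD, P[2] = 0x45, P[3] = 0x75, P[4] = 0x11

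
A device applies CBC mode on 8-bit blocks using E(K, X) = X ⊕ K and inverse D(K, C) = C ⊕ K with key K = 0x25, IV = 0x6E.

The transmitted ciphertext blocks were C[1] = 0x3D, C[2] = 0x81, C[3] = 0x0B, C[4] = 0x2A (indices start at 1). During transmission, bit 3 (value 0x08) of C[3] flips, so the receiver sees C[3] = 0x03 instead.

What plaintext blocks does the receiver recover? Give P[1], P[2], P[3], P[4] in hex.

P[1] = 0x76, P[2] = 0x99, P[3] = 0xA7, P[4] = 0x0C

CBC decryption: P_i = D(K, C_i) ⊕ C_{i−1}, with C_{0} = IV.
Only C[3] changed, to 0x03. In CBC, a change in C_i garbles P_i and flips the same bit in P_{i+1}. Decrypting the received ciphertext:
P[1]: D(K, 0x3D) = 0x18; 0x18 ⊕ 0x6E = 0x76.
P[2]: D(K, 0x81) = 0xA4; 0xA4 ⊕ 0x3D = 0x99.
P[3]: D(K, 0x03) = 0x26; 0x26 ⊕ 0x81 = 0xA7.
P[4]: D(K, 0x2A) = 0x0F; 0x0F ⊕ 0x03 = 0x0C.
Blocks that differ from the original plaintext: P[3], P[4].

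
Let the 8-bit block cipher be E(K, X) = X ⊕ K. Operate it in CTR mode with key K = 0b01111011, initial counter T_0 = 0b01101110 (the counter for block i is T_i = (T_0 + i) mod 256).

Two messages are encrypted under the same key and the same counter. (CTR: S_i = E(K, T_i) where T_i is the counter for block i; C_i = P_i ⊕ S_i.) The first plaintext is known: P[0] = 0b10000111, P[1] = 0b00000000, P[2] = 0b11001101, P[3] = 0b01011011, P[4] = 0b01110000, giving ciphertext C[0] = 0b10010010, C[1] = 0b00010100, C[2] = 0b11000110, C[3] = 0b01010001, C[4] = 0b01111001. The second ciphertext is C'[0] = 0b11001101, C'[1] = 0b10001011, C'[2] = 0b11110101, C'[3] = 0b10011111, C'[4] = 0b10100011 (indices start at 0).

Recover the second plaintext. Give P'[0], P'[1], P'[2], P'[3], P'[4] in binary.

In CTR with a reused counter, both messages share the same keystream S_i, so C_i ⊕ C'_i = P_i ⊕ P'_i and thus P'_i = P_i ⊕ C_i ⊕ C'_i.
P'[0]: 0b10000111 ⊕ 0b10010010 ⊕ 0b11001101 = 0b11011000.
P'[1]: 0b00000000 ⊕ 0b00010100 ⊕ 0b10001011 = 0b10011111.
P'[2]: 0b11001101 ⊕ 0b11000110 ⊕ 0b11110101 = 0b11111110.
P'[3]: 0b01011011 ⊕ 0b01010001 ⊕ 0b10011111 = 0b10010101.
P'[4]: 0b01110000 ⊕ 0b01111001 ⊕ 0b10100011 = 0b10101010.

P'[0] = 0b11011000, P'[1] = 0b10011111, P'[2] = 0b11111110, P'[3] = 0b10010101, P'[4] = 0b10101010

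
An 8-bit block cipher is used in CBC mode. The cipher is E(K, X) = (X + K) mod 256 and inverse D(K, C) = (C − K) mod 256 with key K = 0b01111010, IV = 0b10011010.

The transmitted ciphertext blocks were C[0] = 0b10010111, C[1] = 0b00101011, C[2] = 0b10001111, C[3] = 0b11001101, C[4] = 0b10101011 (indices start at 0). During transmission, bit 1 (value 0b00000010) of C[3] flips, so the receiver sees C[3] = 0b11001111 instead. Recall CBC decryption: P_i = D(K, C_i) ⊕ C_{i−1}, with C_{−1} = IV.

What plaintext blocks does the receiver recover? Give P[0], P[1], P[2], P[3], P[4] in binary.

Only C[3] changed, to 0b11001111. In CBC, a change in C_i garbles P_i and flips the same bit in P_{i+1}. Decrypting the received ciphertext:
P[0]: D(K, 0b10010111) = 0b00011101; 0b00011101 ⊕ 0b10011010 = 0b10000111.
P[1]: D(K, 0b00101011) = 0b10110001; 0b10110001 ⊕ 0b10010111 = 0b00100110.
P[2]: D(K, 0b10001111) = 0b00010101; 0b00010101 ⊕ 0b00101011 = 0b00111110.
P[3]: D(K, 0b11001111) = 0b01010101; 0b01010101 ⊕ 0b10001111 = 0b11011010.
P[4]: D(K, 0b10101011) = 0b00110001; 0b00110001 ⊕ 0b11001111 = 0b11111110.
Blocks that differ from the original plaintext: P[3], P[4].

P[0] = 0b10000111, P[1] = 0b00100110, P[2] = 0b00111110, P[3] = 0b11011010, P[4] = 0b11111110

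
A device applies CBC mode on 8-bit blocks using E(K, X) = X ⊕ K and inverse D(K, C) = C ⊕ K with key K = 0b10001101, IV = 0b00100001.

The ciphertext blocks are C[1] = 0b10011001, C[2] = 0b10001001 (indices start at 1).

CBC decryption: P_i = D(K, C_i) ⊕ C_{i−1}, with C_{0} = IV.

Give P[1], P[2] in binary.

P[1] = 0b00110101, P[2] = 0b10011101

P[1]: D(K, 0b10011001) = 0b00010100; 0b00010100 ⊕ 0b00100001 = 0b00110101.
P[2]: D(K, 0b10001001) = 0b00000100; 0b00000100 ⊕ 0b10011001 = 0b10011101.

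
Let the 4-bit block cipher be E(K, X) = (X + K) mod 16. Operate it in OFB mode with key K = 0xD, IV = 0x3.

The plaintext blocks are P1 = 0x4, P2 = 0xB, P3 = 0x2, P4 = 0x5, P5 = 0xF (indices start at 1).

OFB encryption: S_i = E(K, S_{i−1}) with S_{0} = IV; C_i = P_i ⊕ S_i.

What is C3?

C1: S = E(K, 0x3) = 0x0; 0x4 ⊕ 0x0 = 0x4.
C2: S = E(K, 0x0) = 0xD; 0xB ⊕ 0xD = 0x6.
C3: S = E(K, 0xD) = 0xA; 0x2 ⊕ 0xA = 0x8.

C3 = 0x8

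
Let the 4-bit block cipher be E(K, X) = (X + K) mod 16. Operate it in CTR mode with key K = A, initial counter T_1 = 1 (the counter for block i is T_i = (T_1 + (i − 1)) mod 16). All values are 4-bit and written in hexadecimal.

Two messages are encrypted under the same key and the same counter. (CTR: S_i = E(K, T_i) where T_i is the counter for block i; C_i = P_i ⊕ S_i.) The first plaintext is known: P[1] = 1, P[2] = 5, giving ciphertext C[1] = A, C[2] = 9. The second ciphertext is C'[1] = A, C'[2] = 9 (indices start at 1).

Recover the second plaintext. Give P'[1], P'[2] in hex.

P'[1] = 1, P'[2] = 5

In CTR with a reused counter, both messages share the same keystream S_i, so C_i ⊕ C'_i = P_i ⊕ P'_i and thus P'_i = P_i ⊕ C_i ⊕ C'_i.
P'[1]: 1 ⊕ A ⊕ A = 1.
P'[2]: 5 ⊕ 9 ⊕ 9 = 5.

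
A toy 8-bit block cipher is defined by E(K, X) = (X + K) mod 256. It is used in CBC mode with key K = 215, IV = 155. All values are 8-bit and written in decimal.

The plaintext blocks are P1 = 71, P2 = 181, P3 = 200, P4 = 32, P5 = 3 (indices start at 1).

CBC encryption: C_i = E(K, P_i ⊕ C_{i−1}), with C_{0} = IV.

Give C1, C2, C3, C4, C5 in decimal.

C1 = 179, C2 = 221, C3 = 236, C4 = 163, C5 = 119

C1: P1 ⊕ 155 = 220; E(K, 220) = 179.
C2: P2 ⊕ 179 = 6; E(K, 6) = 221.
C3: P3 ⊕ 221 = 21; E(K, 21) = 236.
C4: P4 ⊕ 236 = 204; E(K, 204) = 163.
C5: P5 ⊕ 163 = 160; E(K, 160) = 119.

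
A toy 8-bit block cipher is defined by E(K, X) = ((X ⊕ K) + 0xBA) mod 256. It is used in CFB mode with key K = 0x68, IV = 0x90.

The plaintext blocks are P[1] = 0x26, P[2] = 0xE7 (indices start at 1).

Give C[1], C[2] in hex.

C[1] = 0x94, C[2] = 0x51

CFB encryption: C_i = P_i ⊕ E(K, C_{i−1}), with C_{0} = IV.
C[1]: E(K, 0x90) = 0xB2; 0x26 ⊕ 0xB2 = 0x94.
C[2]: E(K, 0x94) = 0xB6; 0xE7 ⊕ 0xB6 = 0x51.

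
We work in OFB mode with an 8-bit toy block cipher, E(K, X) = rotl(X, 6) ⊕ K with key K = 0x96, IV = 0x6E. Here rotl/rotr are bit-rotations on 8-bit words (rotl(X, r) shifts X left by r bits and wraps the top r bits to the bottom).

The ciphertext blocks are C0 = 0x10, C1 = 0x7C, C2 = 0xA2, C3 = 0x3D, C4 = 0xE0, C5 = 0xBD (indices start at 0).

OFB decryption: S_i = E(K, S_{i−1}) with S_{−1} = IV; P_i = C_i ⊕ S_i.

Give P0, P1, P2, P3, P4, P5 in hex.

P0 = 0x1D, P1 = 0xA9, P2 = 0x41, P3 = 0x53, P4 = 0xED, P5 = 0x68

P0: S = E(K, 0x6E) = 0x0D; 0x10 ⊕ 0x0D = 0x1D.
P1: S = E(K, 0x0D) = 0xD5; 0x7C ⊕ 0xD5 = 0xA9.
P2: S = E(K, 0xD5) = 0xE3; 0xA2 ⊕ 0xE3 = 0x41.
P3: S = E(K, 0xE3) = 0x6E; 0x3D ⊕ 0x6E = 0x53.
P4: S = E(K, 0x6E) = 0x0D; 0xE0 ⊕ 0x0D = 0xED.
P5: S = E(K, 0x0D) = 0xD5; 0xBD ⊕ 0xD5 = 0x68.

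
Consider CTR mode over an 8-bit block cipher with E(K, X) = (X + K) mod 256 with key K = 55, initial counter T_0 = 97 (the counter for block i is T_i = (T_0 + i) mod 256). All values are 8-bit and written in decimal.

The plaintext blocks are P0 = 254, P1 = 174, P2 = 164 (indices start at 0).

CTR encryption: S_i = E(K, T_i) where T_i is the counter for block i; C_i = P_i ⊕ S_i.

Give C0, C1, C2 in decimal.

C0 = 102, C1 = 55, C2 = 62

C0: T = 97, S = E(K, T) = 152; 254 ⊕ 152 = 102.
C1: T = 98, S = E(K, T) = 153; 174 ⊕ 153 = 55.
C2: T = 99, S = E(K, T) = 154; 164 ⊕ 154 = 62.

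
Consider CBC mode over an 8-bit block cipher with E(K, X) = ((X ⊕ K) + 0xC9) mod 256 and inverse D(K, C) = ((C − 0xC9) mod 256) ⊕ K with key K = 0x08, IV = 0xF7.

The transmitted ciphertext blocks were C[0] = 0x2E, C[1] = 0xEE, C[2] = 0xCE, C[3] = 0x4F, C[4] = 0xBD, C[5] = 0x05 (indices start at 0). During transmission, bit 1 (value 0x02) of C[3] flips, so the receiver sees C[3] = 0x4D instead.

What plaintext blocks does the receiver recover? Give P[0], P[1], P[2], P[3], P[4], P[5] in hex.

CBC decryption: P_i = D(K, C_i) ⊕ C_{i−1}, with C_{−1} = IV.
Only C[3] changed, to 0x4D. In CBC, a change in C_i garbles P_i and flips the same bit in P_{i+1}. Decrypting the received ciphertext:
P[0]: D(K, 0x2E) = 0x6D; 0x6D ⊕ 0xF7 = 0x9A.
P[1]: D(K, 0xEE) = 0x2D; 0x2D ⊕ 0x2E = 0x03.
P[2]: D(K, 0xCE) = 0x0D; 0x0D ⊕ 0xEE = 0xE3.
P[3]: D(K, 0x4D) = 0x8C; 0x8C ⊕ 0xCE = 0x42.
P[4]: D(K, 0xBD) = 0xFC; 0xFC ⊕ 0x4D = 0xB1.
P[5]: D(K, 0x05) = 0x34; 0x34 ⊕ 0xBD = 0x89.
Blocks that differ from the original plaintext: P[3], P[4].

P[0] = 0x9A, P[1] = 0x03, P[2] = 0xE3, P[3] = 0x42, P[4] = 0xB1, P[5] = 0x89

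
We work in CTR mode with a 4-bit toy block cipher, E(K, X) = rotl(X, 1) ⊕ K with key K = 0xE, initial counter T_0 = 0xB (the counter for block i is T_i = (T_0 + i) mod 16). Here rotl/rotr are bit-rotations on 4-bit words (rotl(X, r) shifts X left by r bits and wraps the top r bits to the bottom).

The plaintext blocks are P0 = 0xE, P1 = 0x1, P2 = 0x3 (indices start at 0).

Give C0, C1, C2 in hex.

CTR encryption: S_i = E(K, T_i) where T_i is the counter for block i; C_i = P_i ⊕ S_i.
C0: T = 0xB, S = E(K, T) = 0x9; 0xE ⊕ 0x9 = 0x7.
C1: T = 0xC, S = E(K, T) = 0x7; 0x1 ⊕ 0x7 = 0x6.
C2: T = 0xD, S = E(K, T) = 0x5; 0x3 ⊕ 0x5 = 0x6.

C0 = 0x7, C1 = 0x6, C2 = 0x6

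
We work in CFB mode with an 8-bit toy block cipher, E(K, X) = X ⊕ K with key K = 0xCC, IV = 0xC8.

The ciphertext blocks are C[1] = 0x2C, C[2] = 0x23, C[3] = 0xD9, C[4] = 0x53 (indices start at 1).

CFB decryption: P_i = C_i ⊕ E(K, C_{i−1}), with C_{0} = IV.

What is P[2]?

P[2]: E(K, 0x2C) = 0xE0; 0x23 ⊕ 0xE0 = 0xC3.

P[2] = 0xC3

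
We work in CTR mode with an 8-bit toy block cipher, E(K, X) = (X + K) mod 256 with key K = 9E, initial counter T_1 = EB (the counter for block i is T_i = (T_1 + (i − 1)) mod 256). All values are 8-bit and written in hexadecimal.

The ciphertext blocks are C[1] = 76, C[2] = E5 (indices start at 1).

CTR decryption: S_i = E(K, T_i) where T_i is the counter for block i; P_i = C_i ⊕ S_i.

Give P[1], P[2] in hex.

P[1] = FF, P[2] = 6F

P[1]: T = EB, S = E(K, T) = 89; 76 ⊕ 89 = FF.
P[2]: T = EC, S = E(K, T) = 8A; E5 ⊕ 8A = 6F.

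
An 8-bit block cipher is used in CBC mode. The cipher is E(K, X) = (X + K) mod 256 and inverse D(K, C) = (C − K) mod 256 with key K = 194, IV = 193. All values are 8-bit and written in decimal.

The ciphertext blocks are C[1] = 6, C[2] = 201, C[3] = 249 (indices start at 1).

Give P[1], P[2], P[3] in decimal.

P[1] = 133, P[2] = 1, P[3] = 254

CBC decryption: P_i = D(K, C_i) ⊕ C_{i−1}, with C_{0} = IV.
P[1]: D(K, 6) = 68; 68 ⊕ 193 = 133.
P[2]: D(K, 201) = 7; 7 ⊕ 6 = 1.
P[3]: D(K, 249) = 55; 55 ⊕ 201 = 254.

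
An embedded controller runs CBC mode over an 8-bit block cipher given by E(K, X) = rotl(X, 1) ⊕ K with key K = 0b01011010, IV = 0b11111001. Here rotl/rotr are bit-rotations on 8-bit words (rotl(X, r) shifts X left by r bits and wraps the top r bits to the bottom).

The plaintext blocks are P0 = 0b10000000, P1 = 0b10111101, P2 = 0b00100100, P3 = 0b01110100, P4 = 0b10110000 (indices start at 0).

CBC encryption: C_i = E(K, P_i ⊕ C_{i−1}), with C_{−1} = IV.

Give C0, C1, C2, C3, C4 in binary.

C0: P0 ⊕ 0b11111001 = 0b01111001; E(K, 0b01111001) = 0b10101000.
C1: P1 ⊕ 0b10101000 = 0b00010101; E(K, 0b00010101) = 0b01110000.
C2: P2 ⊕ 0b01110000 = 0b01010100; E(K, 0b01010100) = 0b11110010.
C3: P3 ⊕ 0b11110010 = 0b10000110; E(K, 0b10000110) = 0b01010111.
C4: P4 ⊕ 0b01010111 = 0b11100111; E(K, 0b11100111) = 0b10010101.

C0 = 0b10101000, C1 = 0b01110000, C2 = 0b11110010, C3 = 0b01010111, C4 = 0b10010101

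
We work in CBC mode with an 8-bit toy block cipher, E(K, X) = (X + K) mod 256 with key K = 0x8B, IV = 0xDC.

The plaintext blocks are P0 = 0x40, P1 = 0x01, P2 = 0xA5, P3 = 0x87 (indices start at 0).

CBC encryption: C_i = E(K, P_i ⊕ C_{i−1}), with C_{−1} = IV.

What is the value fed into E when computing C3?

C0: P0 ⊕ 0xDC = 0x9C; E(K, 0x9C) = 0x27.
C1: P1 ⊕ 0x27 = 0x26; E(K, 0x26) = 0xB1.
C2: P2 ⊕ 0xB1 = 0x14; E(K, 0x14) = 0x9F.
C3: P3 ⊕ 0x9F = 0x18; E(K, 0x18) = 0xA3.
So the input to E for block 3 is 0x18.

0x18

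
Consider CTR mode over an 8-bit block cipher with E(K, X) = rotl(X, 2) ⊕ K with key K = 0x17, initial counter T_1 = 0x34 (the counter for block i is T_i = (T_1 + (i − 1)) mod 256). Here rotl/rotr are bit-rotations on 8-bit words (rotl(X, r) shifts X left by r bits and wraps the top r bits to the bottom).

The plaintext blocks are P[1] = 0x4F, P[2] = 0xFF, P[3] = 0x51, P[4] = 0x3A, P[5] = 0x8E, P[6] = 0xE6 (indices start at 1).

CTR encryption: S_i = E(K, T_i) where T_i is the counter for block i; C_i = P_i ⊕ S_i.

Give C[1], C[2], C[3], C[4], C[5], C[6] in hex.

C[1]: T = 0x34, S = E(K, T) = 0xC7; 0x4F ⊕ 0xC7 = 0x88.
C[2]: T = 0x35, S = E(K, T) = 0xC3; 0xFF ⊕ 0xC3 = 0x3C.
C[3]: T = 0x36, S = E(K, T) = 0xCF; 0x51 ⊕ 0xCF = 0x9E.
C[4]: T = 0x37, S = E(K, T) = 0xCB; 0x3A ⊕ 0xCB = 0xF1.
C[5]: T = 0x38, S = E(K, T) = 0xF7; 0x8E ⊕ 0xF7 = 0x79.
C[6]: T = 0x39, S = E(K, T) = 0xF3; 0xE6 ⊕ 0xF3 = 0x15.

C[1] = 0x88, C[2] = 0x3C, C[3] = 0x9E, C[4] = 0xF1, C[5] = 0x79, C[6] = 0x15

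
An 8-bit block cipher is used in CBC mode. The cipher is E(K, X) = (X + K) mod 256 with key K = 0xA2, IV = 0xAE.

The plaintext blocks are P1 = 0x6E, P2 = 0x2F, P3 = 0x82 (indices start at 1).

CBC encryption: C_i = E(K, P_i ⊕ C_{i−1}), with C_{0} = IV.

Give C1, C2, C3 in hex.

C1 = 0x62, C2 = 0xEF, C3 = 0x0F

C1: P1 ⊕ 0xAE = 0xC0; E(K, 0xC0) = 0x62.
C2: P2 ⊕ 0x62 = 0x4D; E(K, 0x4D) = 0xEF.
C3: P3 ⊕ 0xEF = 0x6D; E(K, 0x6D) = 0x0F.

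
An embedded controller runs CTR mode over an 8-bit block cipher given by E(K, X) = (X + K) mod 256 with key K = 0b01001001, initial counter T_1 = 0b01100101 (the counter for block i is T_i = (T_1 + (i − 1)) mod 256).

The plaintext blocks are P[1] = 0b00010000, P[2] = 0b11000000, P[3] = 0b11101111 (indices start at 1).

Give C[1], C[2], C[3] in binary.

C[1] = 0b10111110, C[2] = 0b01101111, C[3] = 0b01011111

CTR encryption: S_i = E(K, T_i) where T_i is the counter for block i; C_i = P_i ⊕ S_i.
C[1]: T = 0b01100101, S = E(K, T) = 0b10101110; 0b00010000 ⊕ 0b10101110 = 0b10111110.
C[2]: T = 0b01100110, S = E(K, T) = 0b10101111; 0b11000000 ⊕ 0b10101111 = 0b01101111.
C[3]: T = 0b01100111, S = E(K, T) = 0b10110000; 0b11101111 ⊕ 0b10110000 = 0b01011111.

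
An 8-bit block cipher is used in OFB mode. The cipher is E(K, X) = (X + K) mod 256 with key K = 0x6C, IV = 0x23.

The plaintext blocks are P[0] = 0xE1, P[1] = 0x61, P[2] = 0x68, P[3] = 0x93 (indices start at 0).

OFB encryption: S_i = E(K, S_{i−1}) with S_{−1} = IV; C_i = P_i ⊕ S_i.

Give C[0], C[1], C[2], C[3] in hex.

C[0]: S = E(K, 0x23) = 0x8F; 0xE1 ⊕ 0x8F = 0x6E.
C[1]: S = E(K, 0x8F) = 0xFB; 0x61 ⊕ 0xFB = 0x9A.
C[2]: S = E(K, 0xFB) = 0x67; 0x68 ⊕ 0x67 = 0x0F.
C[3]: S = E(K, 0x67) = 0xD3; 0x93 ⊕ 0xD3 = 0x40.

C[0] = 0x6E, C[1] = 0x9A, C[2] = 0x0F, C[3] = 0x40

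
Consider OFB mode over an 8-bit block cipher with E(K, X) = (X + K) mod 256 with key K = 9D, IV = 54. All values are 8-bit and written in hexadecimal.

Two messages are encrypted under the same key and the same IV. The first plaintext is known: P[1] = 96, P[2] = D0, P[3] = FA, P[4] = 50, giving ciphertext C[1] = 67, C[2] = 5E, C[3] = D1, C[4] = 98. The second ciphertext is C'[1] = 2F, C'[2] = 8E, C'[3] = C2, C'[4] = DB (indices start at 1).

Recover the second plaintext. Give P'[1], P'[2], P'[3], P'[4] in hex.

In OFB with a reused IV, both messages share the same keystream S_i, so C_i ⊕ C'_i = P_i ⊕ P'_i and thus P'_i = P_i ⊕ C_i ⊕ C'_i.
P'[1]: 96 ⊕ 67 ⊕ 2F = DE.
P'[2]: D0 ⊕ 5E ⊕ 8E = 00.
P'[3]: FA ⊕ D1 ⊕ C2 = E9.
P'[4]: 50 ⊕ 98 ⊕ DB = 13.

P'[1] = DE, P'[2] = 00, P'[3] = E9, P'[4] = 13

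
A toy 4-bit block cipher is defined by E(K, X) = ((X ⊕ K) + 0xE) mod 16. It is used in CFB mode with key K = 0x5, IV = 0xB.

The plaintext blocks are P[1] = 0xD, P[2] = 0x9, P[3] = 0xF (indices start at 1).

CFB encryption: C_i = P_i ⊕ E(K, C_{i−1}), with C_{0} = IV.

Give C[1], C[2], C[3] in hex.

C[1]: E(K, 0xB) = 0xC; 0xD ⊕ 0xC = 0x1.
C[2]: E(K, 0x1) = 0x2; 0x9 ⊕ 0x2 = 0xB.
C[3]: E(K, 0xB) = 0xC; 0xF ⊕ 0xC = 0x3.

C[1] = 0x1, C[2] = 0xB, C[3] = 0x3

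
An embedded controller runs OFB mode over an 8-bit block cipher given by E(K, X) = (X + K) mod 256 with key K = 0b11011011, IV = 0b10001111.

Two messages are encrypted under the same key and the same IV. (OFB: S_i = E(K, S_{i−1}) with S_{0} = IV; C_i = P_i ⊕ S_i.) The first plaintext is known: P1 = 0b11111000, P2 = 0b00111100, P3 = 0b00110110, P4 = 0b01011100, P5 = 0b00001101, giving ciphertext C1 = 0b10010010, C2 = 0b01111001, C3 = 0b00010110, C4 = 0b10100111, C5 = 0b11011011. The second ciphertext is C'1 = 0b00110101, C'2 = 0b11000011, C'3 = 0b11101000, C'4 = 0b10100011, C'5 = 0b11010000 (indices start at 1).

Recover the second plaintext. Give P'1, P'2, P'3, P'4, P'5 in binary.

In OFB with a reused IV, both messages share the same keystream S_i, so C_i ⊕ C'_i = P_i ⊕ P'_i and thus P'_i = P_i ⊕ C_i ⊕ C'_i.
P'1: 0b11111000 ⊕ 0b10010010 ⊕ 0b00110101 = 0b01011111.
P'2: 0b00111100 ⊕ 0b01111001 ⊕ 0b11000011 = 0b10000110.
P'3: 0b00110110 ⊕ 0b00010110 ⊕ 0b11101000 = 0b11001000.
P'4: 0b01011100 ⊕ 0b10100111 ⊕ 0b10100011 = 0b01011000.
P'5: 0b00001101 ⊕ 0b11011011 ⊕ 0b11010000 = 0b00000110.

P'1 = 0b01011111, P'2 = 0b10000110, P'3 = 0b11001000, P'4 = 0b01011000, P'5 = 0b00000110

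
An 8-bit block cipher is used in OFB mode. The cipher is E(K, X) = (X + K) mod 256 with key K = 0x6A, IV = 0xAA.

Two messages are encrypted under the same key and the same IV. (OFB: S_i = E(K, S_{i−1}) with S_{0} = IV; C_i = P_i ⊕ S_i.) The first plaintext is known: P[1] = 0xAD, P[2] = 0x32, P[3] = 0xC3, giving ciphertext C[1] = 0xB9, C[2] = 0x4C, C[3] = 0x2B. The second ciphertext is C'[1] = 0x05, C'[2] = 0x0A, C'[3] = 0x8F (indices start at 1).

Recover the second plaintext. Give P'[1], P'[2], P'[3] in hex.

P'[1] = 0x11, P'[2] = 0x74, P'[3] = 0x67

In OFB with a reused IV, both messages share the same keystream S_i, so C_i ⊕ C'_i = P_i ⊕ P'_i and thus P'_i = P_i ⊕ C_i ⊕ C'_i.
P'[1]: 0xAD ⊕ 0xB9 ⊕ 0x05 = 0x11.
P'[2]: 0x32 ⊕ 0x4C ⊕ 0x0A = 0x74.
P'[3]: 0xC3 ⊕ 0x2B ⊕ 0x8F = 0x67.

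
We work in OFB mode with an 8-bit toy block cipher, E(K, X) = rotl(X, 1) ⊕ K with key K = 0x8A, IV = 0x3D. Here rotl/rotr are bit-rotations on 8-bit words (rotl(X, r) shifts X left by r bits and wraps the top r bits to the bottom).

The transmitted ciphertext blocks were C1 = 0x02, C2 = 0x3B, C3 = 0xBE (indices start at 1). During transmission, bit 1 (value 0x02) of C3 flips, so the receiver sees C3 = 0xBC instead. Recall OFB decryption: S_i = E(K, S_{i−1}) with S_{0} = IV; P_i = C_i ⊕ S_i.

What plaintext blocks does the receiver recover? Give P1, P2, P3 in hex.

P1 = 0xF2, P2 = 0x50, P3 = 0xE0

Only C3 changed, to 0xBC. In OFB, a change in C_i flips the same bit in P_i only; the keystream is unaffected. Decrypting the received ciphertext:
P1: S = E(K, 0x3D) = 0xF0; 0x02 ⊕ 0xF0 = 0xF2.
P2: S = E(K, 0xF0) = 0x6B; 0x3B ⊕ 0x6B = 0x50.
P3: S = E(K, 0x6B) = 0x5C; 0xBC ⊕ 0x5C = 0xE0.
Blocks that differ from the original plaintext: P3.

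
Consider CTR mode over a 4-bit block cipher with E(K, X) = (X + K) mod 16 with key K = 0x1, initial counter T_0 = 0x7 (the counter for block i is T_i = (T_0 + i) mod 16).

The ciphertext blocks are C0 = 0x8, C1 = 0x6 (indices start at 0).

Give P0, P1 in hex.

P0 = 0x0, P1 = 0xF

CTR decryption: S_i = E(K, T_i) where T_i is the counter for block i; P_i = C_i ⊕ S_i.
P0: T = 0x7, S = E(K, T) = 0x8; 0x8 ⊕ 0x8 = 0x0.
P1: T = 0x8, S = E(K, T) = 0x9; 0x6 ⊕ 0x9 = 0xF.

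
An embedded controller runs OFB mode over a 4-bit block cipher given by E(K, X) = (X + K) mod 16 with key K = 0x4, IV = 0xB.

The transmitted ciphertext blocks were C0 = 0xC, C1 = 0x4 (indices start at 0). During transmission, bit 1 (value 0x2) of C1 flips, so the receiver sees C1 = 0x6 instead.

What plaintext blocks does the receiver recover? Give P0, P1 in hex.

OFB decryption: S_i = E(K, S_{i−1}) with S_{−1} = IV; P_i = C_i ⊕ S_i.
Only C1 changed, to 0x6. In OFB, a change in C_i flips the same bit in P_i only; the keystream is unaffected. Decrypting the received ciphertext:
P0: S = E(K, 0xB) = 0xF; 0xC ⊕ 0xF = 0x3.
P1: S = E(K, 0xF) = 0x3; 0x6 ⊕ 0x3 = 0x5.
Blocks that differ from the original plaintext: P1.

P0 = 0x3, P1 = 0x5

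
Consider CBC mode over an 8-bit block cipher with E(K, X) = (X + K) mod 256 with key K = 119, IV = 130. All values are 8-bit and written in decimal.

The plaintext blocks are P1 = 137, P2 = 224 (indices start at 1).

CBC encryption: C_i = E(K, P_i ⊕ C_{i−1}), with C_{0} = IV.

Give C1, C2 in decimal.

C1: P1 ⊕ 130 = 11; E(K, 11) = 130.
C2: P2 ⊕ 130 = 98; E(K, 98) = 217.

C1 = 130, C2 = 217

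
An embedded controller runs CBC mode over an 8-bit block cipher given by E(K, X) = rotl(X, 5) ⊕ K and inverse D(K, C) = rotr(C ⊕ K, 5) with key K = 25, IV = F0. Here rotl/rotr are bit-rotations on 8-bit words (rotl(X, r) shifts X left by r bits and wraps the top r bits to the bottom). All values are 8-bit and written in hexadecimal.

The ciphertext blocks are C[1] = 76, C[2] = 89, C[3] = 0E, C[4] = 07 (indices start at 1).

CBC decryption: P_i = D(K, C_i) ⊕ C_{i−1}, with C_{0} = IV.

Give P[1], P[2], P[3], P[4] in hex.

P[1]: D(K, 76) = 9A; 9A ⊕ F0 = 6A.
P[2]: D(K, 89) = 65; 65 ⊕ 76 = 13.
P[3]: D(K, 0E) = 59; 59 ⊕ 89 = D0.
P[4]: D(K, 07) = 11; 11 ⊕ 0E = 1F.

P[1] = 6A, P[2] = 13, P[3] = D0, P[4] = 1F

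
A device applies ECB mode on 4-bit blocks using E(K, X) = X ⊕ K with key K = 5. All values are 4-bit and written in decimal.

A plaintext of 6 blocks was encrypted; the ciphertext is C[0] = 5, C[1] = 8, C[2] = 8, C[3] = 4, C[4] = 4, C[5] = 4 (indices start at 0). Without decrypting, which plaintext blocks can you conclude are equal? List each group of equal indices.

ECB encrypts each block independently with the same key, so equal ciphertext blocks imply equal plaintext blocks.
C[1] = C[2] = 8, so P[1] = P[2].
C[3] = C[4] = C[5] = 4, so P[3] = P[4] = P[5].

P[1] = P[2]; P[3] = P[4] = P[5]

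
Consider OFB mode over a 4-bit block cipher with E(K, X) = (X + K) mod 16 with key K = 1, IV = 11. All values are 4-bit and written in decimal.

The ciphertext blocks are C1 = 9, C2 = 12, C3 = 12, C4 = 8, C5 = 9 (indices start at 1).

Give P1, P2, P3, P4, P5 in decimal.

OFB decryption: S_i = E(K, S_{i−1}) with S_{0} = IV; P_i = C_i ⊕ S_i.
P1: S = E(K, 11) = 12; 9 ⊕ 12 = 5.
P2: S = E(K, 12) = 13; 12 ⊕ 13 = 1.
P3: S = E(K, 13) = 14; 12 ⊕ 14 = 2.
P4: S = E(K, 14) = 15; 8 ⊕ 15 = 7.
P5: S = E(K, 15) = 0; 9 ⊕ 0 = 9.

P1 = 5, P2 = 1, P3 = 2, P4 = 7, P5 = 9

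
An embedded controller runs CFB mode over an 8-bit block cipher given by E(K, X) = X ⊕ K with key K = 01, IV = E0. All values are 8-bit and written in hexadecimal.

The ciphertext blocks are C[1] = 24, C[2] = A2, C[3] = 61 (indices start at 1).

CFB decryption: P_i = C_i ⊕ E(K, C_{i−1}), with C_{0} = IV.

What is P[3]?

P[3]: E(K, A2) = A3; 61 ⊕ A3 = C2.

P[3] = C2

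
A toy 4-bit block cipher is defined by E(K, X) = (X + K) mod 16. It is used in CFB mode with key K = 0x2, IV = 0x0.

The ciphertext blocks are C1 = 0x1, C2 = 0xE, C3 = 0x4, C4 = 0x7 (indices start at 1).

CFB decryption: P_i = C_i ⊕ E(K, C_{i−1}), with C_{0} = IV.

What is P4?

P4: E(K, 0x4) = 0x6; 0x7 ⊕ 0x6 = 0x1.

P4 = 0x1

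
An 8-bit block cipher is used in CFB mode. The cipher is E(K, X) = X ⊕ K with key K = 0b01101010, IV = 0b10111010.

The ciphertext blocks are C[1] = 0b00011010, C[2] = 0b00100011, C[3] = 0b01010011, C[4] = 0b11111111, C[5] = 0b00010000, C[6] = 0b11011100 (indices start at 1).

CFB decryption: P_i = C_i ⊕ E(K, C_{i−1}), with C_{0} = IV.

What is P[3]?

P[3] = 0b00011010

P[3]: E(K, 0b00100011) = 0b01001001; 0b01010011 ⊕ 0b01001001 = 0b00011010.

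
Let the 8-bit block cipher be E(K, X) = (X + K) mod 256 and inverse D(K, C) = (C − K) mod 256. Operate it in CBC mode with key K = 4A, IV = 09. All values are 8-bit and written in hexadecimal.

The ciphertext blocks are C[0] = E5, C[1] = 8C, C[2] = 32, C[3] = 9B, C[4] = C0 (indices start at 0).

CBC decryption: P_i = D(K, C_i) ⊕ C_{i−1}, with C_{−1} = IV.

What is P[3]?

P[3]: D(K, 9B) = 51; 51 ⊕ 32 = 63.

P[3] = 63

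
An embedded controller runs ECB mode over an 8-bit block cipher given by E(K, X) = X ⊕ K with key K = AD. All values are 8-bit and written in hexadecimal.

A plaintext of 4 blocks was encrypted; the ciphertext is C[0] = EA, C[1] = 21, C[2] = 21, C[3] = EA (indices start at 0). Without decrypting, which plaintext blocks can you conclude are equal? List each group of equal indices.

ECB encrypts each block independently with the same key, so equal ciphertext blocks imply equal plaintext blocks.
C[0] = C[3] = EA, so P[0] = P[3].
C[1] = C[2] = 21, so P[1] = P[2].

P[0] = P[3]; P[1] = P[2]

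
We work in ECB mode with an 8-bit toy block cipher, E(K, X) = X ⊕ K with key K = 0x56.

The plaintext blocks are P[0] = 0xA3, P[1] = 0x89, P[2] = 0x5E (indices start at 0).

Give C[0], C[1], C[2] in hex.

ECB encryption: C_i = E(K, P_i).
C[0]: E(K, 0xA3) = 0xF5.
C[1]: E(K, 0x89) = 0xDF.
C[2]: E(K, 0x5E) = 0x08.

C[0] = 0xF5, C[1] = 0xDF, C[2] = 0x08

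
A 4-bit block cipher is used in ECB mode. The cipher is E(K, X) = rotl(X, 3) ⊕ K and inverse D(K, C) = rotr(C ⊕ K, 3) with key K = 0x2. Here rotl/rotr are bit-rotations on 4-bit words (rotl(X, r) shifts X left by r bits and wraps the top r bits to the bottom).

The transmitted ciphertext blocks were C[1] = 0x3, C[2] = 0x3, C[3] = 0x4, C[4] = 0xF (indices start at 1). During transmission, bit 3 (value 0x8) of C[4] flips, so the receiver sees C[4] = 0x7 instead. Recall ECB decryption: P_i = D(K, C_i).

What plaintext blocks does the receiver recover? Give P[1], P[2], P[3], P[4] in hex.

P[1] = 0x2, P[2] = 0x2, P[3] = 0xC, P[4] = 0xA

Only C[4] changed, to 0x7. In ECB, a change in C_i affects only P_i. Decrypting the received ciphertext:
P[1]: D(K, 0x3) = 0x2.
P[2]: D(K, 0x3) = 0x2.
P[3]: D(K, 0x4) = 0xC.
P[4]: D(K, 0x7) = 0xA.
Blocks that differ from the original plaintext: P[4].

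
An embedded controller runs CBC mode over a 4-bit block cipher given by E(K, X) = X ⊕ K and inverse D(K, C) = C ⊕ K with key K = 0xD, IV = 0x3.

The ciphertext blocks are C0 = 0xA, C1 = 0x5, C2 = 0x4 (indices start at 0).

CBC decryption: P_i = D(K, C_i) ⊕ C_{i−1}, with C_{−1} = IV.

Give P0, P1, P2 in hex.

P0 = 0x4, P1 = 0x2, P2 = 0xC

P0: D(K, 0xA) = 0x7; 0x7 ⊕ 0x3 = 0x4.
P1: D(K, 0x5) = 0x8; 0x8 ⊕ 0xA = 0x2.
P2: D(K, 0x4) = 0x9; 0x9 ⊕ 0x5 = 0xC.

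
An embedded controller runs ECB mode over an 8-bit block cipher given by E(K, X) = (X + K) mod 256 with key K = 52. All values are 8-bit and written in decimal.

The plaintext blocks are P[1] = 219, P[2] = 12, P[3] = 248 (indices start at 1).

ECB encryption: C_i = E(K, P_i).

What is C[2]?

C[2]: E(K, 12) = 64.

C[2] = 64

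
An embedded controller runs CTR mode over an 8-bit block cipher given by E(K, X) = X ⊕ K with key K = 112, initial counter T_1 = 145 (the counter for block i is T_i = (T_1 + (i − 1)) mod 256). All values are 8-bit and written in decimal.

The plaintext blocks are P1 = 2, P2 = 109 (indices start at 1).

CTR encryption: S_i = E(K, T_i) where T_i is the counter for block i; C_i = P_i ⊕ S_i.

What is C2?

C1: T = 145, S = E(K, T) = 225; 2 ⊕ 225 = 227.
C2: T = 146, S = E(K, T) = 226; 109 ⊕ 226 = 143.

C2 = 143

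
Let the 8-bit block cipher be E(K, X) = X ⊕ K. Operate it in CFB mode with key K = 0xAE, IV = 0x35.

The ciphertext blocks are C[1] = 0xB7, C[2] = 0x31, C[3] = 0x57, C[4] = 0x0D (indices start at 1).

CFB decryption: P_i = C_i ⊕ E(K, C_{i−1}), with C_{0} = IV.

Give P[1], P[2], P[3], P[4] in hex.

P[1] = 0x2C, P[2] = 0x28, P[3] = 0xC8, P[4] = 0xF4

P[1]: E(K, 0x35) = 0x9B; 0xB7 ⊕ 0x9B = 0x2C.
P[2]: E(K, 0xB7) = 0x19; 0x31 ⊕ 0x19 = 0x28.
P[3]: E(K, 0x31) = 0x9F; 0x57 ⊕ 0x9F = 0xC8.
P[4]: E(K, 0x57) = 0xF9; 0x0D ⊕ 0xF9 = 0xF4.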